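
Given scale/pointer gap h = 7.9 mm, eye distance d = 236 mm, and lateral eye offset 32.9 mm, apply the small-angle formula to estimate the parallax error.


error = h * offset / d
= 7.9 * 32.9 / 236
= 1.1013

1.1013


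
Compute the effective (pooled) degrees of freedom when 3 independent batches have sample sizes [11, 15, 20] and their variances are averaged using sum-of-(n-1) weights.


nu = sum_i (n_i - 1)
nu = ((11 - 1) + (15 - 1) + (20 - 1))
nu = 10 + 14 + 19
nu = 43

43


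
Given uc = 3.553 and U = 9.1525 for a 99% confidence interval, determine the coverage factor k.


k = U / uc
k = 9.1525 / 3.553
k = 2.576

2.576


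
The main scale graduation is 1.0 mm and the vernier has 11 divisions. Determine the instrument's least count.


LC = MSD / n_div
= 1.0 / 11
= 0.0909

0.0909


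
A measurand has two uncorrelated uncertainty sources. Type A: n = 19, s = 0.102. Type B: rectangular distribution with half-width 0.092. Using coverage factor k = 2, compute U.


u_A = s / sqrt(n) = 0.102 / sqrt(19) = 0.023400405
u_B = half_width / sqrt(3) = 0.092 / sqrt(3) = 0.053116225
uc = sqrt(u_A^2 + u_B^2) = sqrt(0.023400405^2 + 0.053116225^2) = 0.058042332
U = k * uc = 2 * 0.058042332
U = 0.1161

0.1161


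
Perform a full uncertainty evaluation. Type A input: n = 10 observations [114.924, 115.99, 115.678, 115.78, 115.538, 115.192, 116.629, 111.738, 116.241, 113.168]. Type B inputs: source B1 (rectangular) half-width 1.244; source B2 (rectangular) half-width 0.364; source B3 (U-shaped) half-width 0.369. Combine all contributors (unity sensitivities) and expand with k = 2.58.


mean = (114.924 + 115.99 + 115.678 + 115.78 + 115.538 + 115.192 + 116.629 + 111.738 + 116.241 + 113.168) / 10 = 115.0878
s = sqrt(sum((x - mean)^2)/(n-1)) = 1.5090015
u_A = s / sqrt(n) = 1.5090015 / sqrt(10) = 0.47718817
u_B1 = 1.244 / sqrt(3) = 0.71822373
u_B2 = 0.364 / sqrt(3) = 0.2101555
u_B3 = 0.369 / sqrt(2) = 0.2609224
uc = sqrt(0.47718817^2 + 0.71822373^2 + 0.2101555^2 + 0.2609224^2) = 0.92509443
U = k * uc = 2.58 * 0.92509443
U = 2.3867

2.3867


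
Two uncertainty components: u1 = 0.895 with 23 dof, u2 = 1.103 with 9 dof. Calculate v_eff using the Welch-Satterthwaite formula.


uc = sqrt(u1^2 + u2^2) = sqrt(0.895^2 + 1.103^2) = 1.4204344
v_eff = uc^4 / (u1^4/v1 + u2^4/v2)
= 1.4204344^4 / (0.895^4/23 + 1.103^4/9)
= 4.0708465 / 0.19235715
v_eff = 21.1630

21.1630


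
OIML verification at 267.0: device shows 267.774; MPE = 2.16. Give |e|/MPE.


e = indication - reference = 267.774 - 267.0 = 0.7740
|e| = 0.7740
ratio = |e| / MPE = 0.7740 / 2.16
ratio = 0.3583

0.3583


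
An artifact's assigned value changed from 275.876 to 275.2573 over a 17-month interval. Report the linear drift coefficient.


rate = (v2 - v1) / months
= (275.2573 - 275.876) / 17
= -0.6187 / 17
= -0.0364

-0.0364


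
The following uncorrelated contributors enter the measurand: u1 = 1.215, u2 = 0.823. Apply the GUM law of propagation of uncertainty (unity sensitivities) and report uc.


uc = sqrt(1.215^2 + 0.823^2)
uc = sqrt(2.153554)
uc = 1.4675

1.4675


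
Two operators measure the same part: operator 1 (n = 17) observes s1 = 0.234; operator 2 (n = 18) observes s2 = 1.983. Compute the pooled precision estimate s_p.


s_p = sqrt(((n1-1)*s1^2 + (n2-1)*s2^2) / (n1+n2-2))
numerator = (17-1)*0.234^2 + (18-1)*1.983^2 = 0.876096 + 66.848913 = 67.725009
denominator = 17 + 18 - 2 = 33
s_p^2 = 67.725009 / 33 = 2.052273
s_p = sqrt(2.052273) = 1.4326

1.4326


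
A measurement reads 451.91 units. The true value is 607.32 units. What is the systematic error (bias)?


Systematic error = measured - true
= 451.91 - 607.32
= -155.4100

-155.4100


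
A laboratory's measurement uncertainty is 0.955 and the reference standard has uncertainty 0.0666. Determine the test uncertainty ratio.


TUR = u_lab / u_ref
= 0.955 / 0.0666
= 14.3393

14.3393


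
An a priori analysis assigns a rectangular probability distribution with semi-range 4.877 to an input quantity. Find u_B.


u_B = half_width / sqrt(3)
u_B = 4.877 / 1.7320508
u_B = 2.8157

2.8157


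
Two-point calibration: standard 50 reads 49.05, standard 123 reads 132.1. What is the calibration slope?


slope = (y2 - y1) / (x2 - x1)
= (132.1 - 49.05) / (123 - 50)
= 83.0500 / 73
= 1.1377

1.1377


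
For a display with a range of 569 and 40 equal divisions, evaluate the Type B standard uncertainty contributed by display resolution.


resolution = range / divisions
resolution = 569 / 40 = 14.225
u_res = resolution / (2*sqrt(3))
u_res = 14.225 / 3.4641016
u_res = 4.1064

4.1064


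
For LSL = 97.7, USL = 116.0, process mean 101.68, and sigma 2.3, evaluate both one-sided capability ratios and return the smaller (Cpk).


Cpu = (USL - mean) / (3*sigma) = (116.0 - 101.68) / (3*2.3) = 2.0754
Cpl = (mean - LSL) / (3*sigma) = (101.68 - 97.7) / (3*2.3) = 0.5768
Cpk = min(Cpu, Cpl) = 0.5768

0.5768


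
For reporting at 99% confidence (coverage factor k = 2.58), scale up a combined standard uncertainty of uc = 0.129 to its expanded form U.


U = k * uc
U = 2.58 * 0.129
U = 0.3328

0.3328


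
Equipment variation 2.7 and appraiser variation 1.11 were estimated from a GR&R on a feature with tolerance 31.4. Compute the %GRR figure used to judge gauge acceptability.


GRR = sqrt(EV^2 + AV^2) = sqrt(2.7^2 + 1.11^2) = 2.9192636
%GRR = GRR / tol * 100 = 2.9192636 / 31.4 * 100
%GRR = 9.2970

9.2970


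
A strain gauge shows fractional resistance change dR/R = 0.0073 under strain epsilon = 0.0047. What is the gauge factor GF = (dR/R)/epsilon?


GF = (dR/R) / epsilon
= 0.0073 / 0.0047
= 1.5532

1.5532


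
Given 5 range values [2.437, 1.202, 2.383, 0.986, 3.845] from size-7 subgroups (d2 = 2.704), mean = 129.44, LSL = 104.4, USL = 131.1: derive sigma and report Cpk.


R_bar = (2.437 + 1.202 + 2.383 + 0.986 + 3.845) / 5 = 2.1706
sigma = R_bar / d2 = 2.1706 / 2.704 = 0.80273669
Cp = (USL - LSL)/(6*sigma) = (131.1 - 104.4)/(6*0.80273669) = 5.5435
Cpu = (131.1 - 129.44)/(3*0.80273669) = 0.6893
Cpl = (129.44 - 104.4)/(3*0.80273669) = 10.3978
Cpk = min(Cpu, Cpl) = 0.6893

0.6893


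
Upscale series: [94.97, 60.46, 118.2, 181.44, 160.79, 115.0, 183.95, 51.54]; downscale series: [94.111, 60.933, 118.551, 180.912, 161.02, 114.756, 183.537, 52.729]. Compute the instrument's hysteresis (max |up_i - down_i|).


|94.97 - 94.111| = 0.8590
|60.46 - 60.933| = 0.4730
|118.2 - 118.551| = 0.3510
|181.44 - 180.912| = 0.5280
|160.79 - 161.02| = 0.2300
|115.0 - 114.756| = 0.2440
|183.95 - 183.537| = 0.4130
|51.54 - 52.729| = 1.1890
hysteresis = max(diffs) = 1.1890

1.1890


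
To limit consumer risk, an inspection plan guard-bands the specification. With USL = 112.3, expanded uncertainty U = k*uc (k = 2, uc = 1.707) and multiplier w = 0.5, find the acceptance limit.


U = k * uc = 2 * 1.707 = 3.414
guard band g = w * U = 0.5 * 3.414 = 1.707
AL = USL - g = 112.3 - 1.707
AL = 110.5930

110.5930


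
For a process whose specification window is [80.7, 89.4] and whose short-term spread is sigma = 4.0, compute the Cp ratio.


Cp = (USL - LSL) / (6 * sigma)
= (89.4 - 80.7) / (6 * 4.0)
= 8.7000 / 24.0000
= 0.3625

0.3625


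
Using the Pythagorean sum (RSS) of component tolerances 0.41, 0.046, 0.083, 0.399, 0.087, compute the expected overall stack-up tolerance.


RSS = sqrt(0.41^2 + 0.046^2 + 0.083^2 + 0.399^2 + 0.087^2)
= sqrt(0.343875)
= 0.5864

0.5864


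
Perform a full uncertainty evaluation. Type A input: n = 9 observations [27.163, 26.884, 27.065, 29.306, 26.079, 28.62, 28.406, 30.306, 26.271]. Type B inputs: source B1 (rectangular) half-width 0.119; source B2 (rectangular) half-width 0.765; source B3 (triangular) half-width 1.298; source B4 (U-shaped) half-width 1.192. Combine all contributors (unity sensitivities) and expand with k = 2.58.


mean = (27.163 + 26.884 + 27.065 + 29.306 + 26.079 + 28.62 + 28.406 + 30.306 + 26.271) / 9 = 27.78888889
s = sqrt(sum((x - mean)^2)/(n-1)) = 1.4435775
u_A = s / sqrt(n) = 1.4435775 / sqrt(9) = 0.4811925
u_B1 = 0.119 / sqrt(3) = 0.068704682
u_B2 = 0.765 / sqrt(3) = 0.44167296
u_B3 = 1.298 / sqrt(6) = 0.52990628
u_B4 = 1.192 / sqrt(2) = 0.84287128
uc = sqrt(0.4811925^2 + 0.068704682^2 + 0.44167296^2 + 0.52990628^2 + 0.84287128^2) = 1.1927172
U = k * uc = 2.58 * 1.1927172
U = 3.0772

3.0772


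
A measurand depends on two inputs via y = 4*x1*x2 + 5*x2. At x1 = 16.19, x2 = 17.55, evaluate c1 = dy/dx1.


y = 4*x1*x2 + 5*x2
dy/dx1 = 4*x2
Evaluate at x2 = 17.55: c1 = 4 * 17.55
c1 = 70.2000

70.2000


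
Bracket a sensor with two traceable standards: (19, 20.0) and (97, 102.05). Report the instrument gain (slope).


slope = (y2 - y1) / (x2 - x1)
= (102.05 - 20.0) / (97 - 19)
= 82.0500 / 78
= 1.0519

1.0519


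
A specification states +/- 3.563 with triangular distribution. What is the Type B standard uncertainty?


u_B = half_width / sqrt(6)
u_B = 3.563 / 2.4494897
u_B = 1.4546

1.4546


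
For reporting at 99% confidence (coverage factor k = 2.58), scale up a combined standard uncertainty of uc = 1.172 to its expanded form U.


U = k * uc
U = 2.58 * 1.172
U = 3.0238

3.0238


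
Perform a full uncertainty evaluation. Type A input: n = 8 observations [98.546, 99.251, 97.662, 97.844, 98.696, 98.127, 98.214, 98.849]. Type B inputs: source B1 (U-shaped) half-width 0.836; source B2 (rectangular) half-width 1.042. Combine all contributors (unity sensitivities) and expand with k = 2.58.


mean = (98.546 + 99.251 + 97.662 + 97.844 + 98.696 + 98.127 + 98.214 + 98.849) / 8 = 98.398625
s = sqrt(sum((x - mean)^2)/(n-1)) = 0.53420487
u_A = s / sqrt(n) = 0.53420487 / sqrt(8) = 0.18886994
u_B1 = 0.836 / sqrt(2) = 0.59114127
u_B2 = 1.042 / sqrt(3) = 0.60159898
uc = sqrt(0.18886994^2 + 0.59114127^2 + 0.60159898^2) = 0.86431544
U = k * uc = 2.58 * 0.86431544
U = 2.2299

2.2299


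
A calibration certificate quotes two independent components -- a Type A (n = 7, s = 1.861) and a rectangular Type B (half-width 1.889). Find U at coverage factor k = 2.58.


u_A = s / sqrt(n) = 1.861 / sqrt(7) = 0.70339188
u_B = half_width / sqrt(3) = 1.889 / sqrt(3) = 1.0906147
uc = sqrt(u_A^2 + u_B^2) = sqrt(0.70339188^2 + 1.0906147^2) = 1.2977675
U = k * uc = 2.58 * 1.2977675
U = 3.3482

3.3482


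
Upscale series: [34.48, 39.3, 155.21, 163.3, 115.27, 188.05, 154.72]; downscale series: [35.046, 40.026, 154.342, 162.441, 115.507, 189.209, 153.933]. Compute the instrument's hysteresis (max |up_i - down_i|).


|34.48 - 35.046| = 0.5660
|39.3 - 40.026| = 0.7260
|155.21 - 154.342| = 0.8680
|163.3 - 162.441| = 0.8590
|115.27 - 115.507| = 0.2370
|188.05 - 189.209| = 1.1590
|154.72 - 153.933| = 0.7870
hysteresis = max(diffs) = 1.1590

1.1590


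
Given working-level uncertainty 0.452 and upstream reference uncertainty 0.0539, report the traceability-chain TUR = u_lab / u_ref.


TUR = u_lab / u_ref
= 0.452 / 0.0539
= 8.3859

8.3859


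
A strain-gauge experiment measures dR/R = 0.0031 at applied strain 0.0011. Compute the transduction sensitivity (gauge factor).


GF = (dR/R) / epsilon
= 0.0031 / 0.0011
= 2.8182

2.8182


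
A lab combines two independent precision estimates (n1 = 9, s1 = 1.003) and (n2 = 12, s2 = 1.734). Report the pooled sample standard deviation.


s_p = sqrt(((n1-1)*s1^2 + (n2-1)*s2^2) / (n1+n2-2))
numerator = (9-1)*1.003^2 + (12-1)*1.734^2 = 8.048072 + 33.074316 = 41.122388
denominator = 9 + 12 - 2 = 19
s_p^2 = 41.122388 / 19 = 2.1643362
s_p = sqrt(2.1643362) = 1.4712

1.4712


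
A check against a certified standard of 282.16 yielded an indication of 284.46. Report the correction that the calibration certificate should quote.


Correction = standard - reading
= 282.16 - 284.46
= -2.3000

-2.3000


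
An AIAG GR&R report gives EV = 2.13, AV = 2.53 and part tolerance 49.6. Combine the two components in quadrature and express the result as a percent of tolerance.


GRR = sqrt(EV^2 + AV^2) = sqrt(2.13^2 + 2.53^2) = 3.3072345
%GRR = GRR / tol * 100 = 3.3072345 / 49.6 * 100
%GRR = 6.6678

6.6678


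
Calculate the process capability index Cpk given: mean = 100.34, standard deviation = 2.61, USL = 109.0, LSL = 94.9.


Cpu = (USL - mean) / (3*sigma) = (109.0 - 100.34) / (3*2.61) = 1.1060
Cpl = (mean - LSL) / (3*sigma) = (100.34 - 94.9) / (3*2.61) = 0.6948
Cpk = min(Cpu, Cpl) = 0.6948

0.6948


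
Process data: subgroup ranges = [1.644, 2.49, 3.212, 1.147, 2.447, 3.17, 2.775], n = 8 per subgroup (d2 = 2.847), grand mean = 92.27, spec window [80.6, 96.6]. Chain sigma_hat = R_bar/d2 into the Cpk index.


R_bar = (1.644 + 2.49 + 3.212 + 1.147 + 2.447 + 3.17 + 2.775) / 7 = 2.4121429
sigma = R_bar / d2 = 2.4121429 / 2.847 = 0.84725778
Cp = (USL - LSL)/(6*sigma) = (96.6 - 80.6)/(6*0.84725778) = 3.1474
Cpu = (96.6 - 92.27)/(3*0.84725778) = 1.7035
Cpl = (92.27 - 80.6)/(3*0.84725778) = 4.5913
Cpk = min(Cpu, Cpl) = 1.7035

1.7035


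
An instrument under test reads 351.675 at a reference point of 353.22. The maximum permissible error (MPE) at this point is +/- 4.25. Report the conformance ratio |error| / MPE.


e = indication - reference = 351.675 - 353.22 = -1.5450
|e| = 1.5450
ratio = |e| / MPE = 1.5450 / 4.25
ratio = 0.3635

0.3635


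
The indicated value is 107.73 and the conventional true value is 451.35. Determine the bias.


Systematic error = measured - true
= 107.73 - 451.35
= -343.6200

-343.6200


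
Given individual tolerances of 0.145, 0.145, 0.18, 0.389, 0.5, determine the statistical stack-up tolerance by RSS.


RSS = sqrt(0.145^2 + 0.145^2 + 0.18^2 + 0.389^2 + 0.5^2)
= sqrt(0.475771)
= 0.6898

0.6898


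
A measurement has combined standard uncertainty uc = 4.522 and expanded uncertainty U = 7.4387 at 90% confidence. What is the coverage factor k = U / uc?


k = U / uc
k = 7.4387 / 4.522
k = 1.645

1.645


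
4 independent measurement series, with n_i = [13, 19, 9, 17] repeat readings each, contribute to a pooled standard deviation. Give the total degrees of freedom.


nu = sum_i (n_i - 1)
nu = ((13 - 1) + (19 - 1) + (9 - 1) + (17 - 1))
nu = 12 + 18 + 8 + 16
nu = 54

54


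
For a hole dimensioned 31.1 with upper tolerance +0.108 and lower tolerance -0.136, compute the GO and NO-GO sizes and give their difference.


GO = nominal - lower_tol (smallest hole = maximum material condition)
GO = 31.1 - 0.136 = 30.964
NO-GO = nominal + upper_tol (largest hole = least material condition)
NO-GO = 31.1 + 0.108 = 31.208
spread = NO-GO - GO = 31.208 - 30.964 = 0.2440

0.2440


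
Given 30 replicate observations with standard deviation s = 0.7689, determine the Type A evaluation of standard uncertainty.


u_A = s / sqrt(n)
u_A = 0.7689 / sqrt(30)
u_A = 0.7689 / 5.4772256
u_A = 0.1404

0.1404


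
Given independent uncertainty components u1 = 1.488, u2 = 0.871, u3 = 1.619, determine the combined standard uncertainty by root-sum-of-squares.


uc = sqrt(1.488^2 + 0.871^2 + 1.619^2)
uc = sqrt(5.593946)
uc = 2.3652

2.3652


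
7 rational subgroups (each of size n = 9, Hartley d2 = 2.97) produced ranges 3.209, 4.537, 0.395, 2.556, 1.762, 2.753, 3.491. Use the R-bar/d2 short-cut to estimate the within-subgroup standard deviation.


R_bar = (3.209 + 4.537 + 0.395 + 2.556 + 1.762 + 2.753 + 3.491) / 7
R_bar = 18.703 / 7 = 2.6718571
sigma_hat = R_bar / d2 = 2.6718571 / 2.97 = 0.8996

0.8996


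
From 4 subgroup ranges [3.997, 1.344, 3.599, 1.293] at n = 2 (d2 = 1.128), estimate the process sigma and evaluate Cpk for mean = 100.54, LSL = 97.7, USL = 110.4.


R_bar = (3.997 + 1.344 + 3.599 + 1.293) / 4 = 2.55825
sigma = R_bar / d2 = 2.55825 / 1.128 = 2.2679521
Cp = (USL - LSL)/(6*sigma) = (110.4 - 97.7)/(6*2.2679521) = 0.9333
Cpu = (110.4 - 100.54)/(3*2.2679521) = 1.4492
Cpl = (100.54 - 97.7)/(3*2.2679521) = 0.4174
Cpk = min(Cpu, Cpl) = 0.4174

0.4174


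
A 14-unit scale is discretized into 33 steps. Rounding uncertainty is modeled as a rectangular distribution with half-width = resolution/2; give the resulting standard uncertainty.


resolution = range / divisions
resolution = 14 / 33 = 0.42424242
u_res = resolution / (2*sqrt(3))
u_res = 0.42424242 / 3.4641016
u_res = 0.1225

0.1225


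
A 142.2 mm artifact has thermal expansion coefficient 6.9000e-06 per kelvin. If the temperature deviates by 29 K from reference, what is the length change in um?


dL = L * alpha * dT
= 142.2 * 6.9000e-06 * 29
= 0.0284542 mm
dL_um = 0.0284542 * 1000 = 28.4542 um

28.4542


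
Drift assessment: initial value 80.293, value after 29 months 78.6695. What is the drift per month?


rate = (v2 - v1) / months
= (78.6695 - 80.293) / 29
= -1.6235 / 29
= -0.0560

-0.0560


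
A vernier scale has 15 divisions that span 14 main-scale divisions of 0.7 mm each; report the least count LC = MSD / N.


LC = MSD / n_div
= 0.7 / 15
= 0.0467

0.0467


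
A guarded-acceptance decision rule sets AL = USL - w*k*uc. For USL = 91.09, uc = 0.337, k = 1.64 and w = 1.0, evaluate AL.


U = k * uc = 1.64 * 0.337 = 0.55268
guard band g = w * U = 1.0 * 0.55268 = 0.55268
AL = USL - g = 91.09 - 0.55268
AL = 90.5373

90.5373


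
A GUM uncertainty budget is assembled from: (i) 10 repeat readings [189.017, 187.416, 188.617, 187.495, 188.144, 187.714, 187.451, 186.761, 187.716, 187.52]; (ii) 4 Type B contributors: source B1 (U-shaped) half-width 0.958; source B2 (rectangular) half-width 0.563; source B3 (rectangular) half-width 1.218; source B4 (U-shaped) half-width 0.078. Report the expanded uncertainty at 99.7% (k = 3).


mean = (189.017 + 187.416 + 188.617 + 187.495 + 188.144 + 187.714 + 187.451 + 186.761 + 187.716 + 187.52) / 10 = 187.7851
s = sqrt(sum((x - mean)^2)/(n-1)) = 0.64973062
u_A = s / sqrt(n) = 0.64973062 / sqrt(10) = 0.20546286
u_B1 = 0.958 / sqrt(2) = 0.6774083
u_B2 = 0.563 / sqrt(3) = 0.3250482
u_B3 = 1.218 / sqrt(3) = 0.70321263
u_B4 = 0.078 / sqrt(2) = 0.055154329
uc = sqrt(0.20546286^2 + 0.6774083^2 + 0.3250482^2 + 0.70321263^2 + 0.055154329^2) = 1.0508584
U = k * uc = 3 * 1.0508584
U = 3.1526

3.1526


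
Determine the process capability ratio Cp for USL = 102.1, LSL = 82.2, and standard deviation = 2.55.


Cp = (USL - LSL) / (6 * sigma)
= (102.1 - 82.2) / (6 * 2.55)
= 19.9000 / 15.3000
= 1.3007

1.3007


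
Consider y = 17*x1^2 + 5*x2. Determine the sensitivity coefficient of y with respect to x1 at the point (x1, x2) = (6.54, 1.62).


y = 17*x1^2 + 5*x2
dy/dx1 = 2*17*x1
Evaluate at x1 = 6.54: c1 = 34 * 6.54
c1 = 222.3600

222.3600


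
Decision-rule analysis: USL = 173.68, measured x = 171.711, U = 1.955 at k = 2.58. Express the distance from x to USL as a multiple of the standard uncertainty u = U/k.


u = U / k = 1.955 / 2.58 = 0.75775194
margin = |USL - x| = |173.68 - 171.711| = 1.969
z = margin / u = 1.969 / 0.75775194
z = 2.5985

2.5985


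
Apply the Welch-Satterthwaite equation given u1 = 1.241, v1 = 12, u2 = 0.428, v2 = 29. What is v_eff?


uc = sqrt(u1^2 + u2^2) = sqrt(1.241^2 + 0.428^2) = 1.3127319
v_eff = uc^4 / (u1^4/v1 + u2^4/v2)
= 1.3127319^4 / (1.241^4/12 + 0.428^4/29)
= 2.9696424 / 0.19881124
v_eff = 14.9370

14.9370


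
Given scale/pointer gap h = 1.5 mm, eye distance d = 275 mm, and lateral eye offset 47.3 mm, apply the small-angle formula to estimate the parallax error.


error = h * offset / d
= 1.5 * 47.3 / 275
= 0.2580

0.2580


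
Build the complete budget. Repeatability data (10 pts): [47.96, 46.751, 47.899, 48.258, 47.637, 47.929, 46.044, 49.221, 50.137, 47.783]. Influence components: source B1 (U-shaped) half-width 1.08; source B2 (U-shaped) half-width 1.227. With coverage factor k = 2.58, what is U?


mean = (47.96 + 46.751 + 47.899 + 48.258 + 47.637 + 47.929 + 46.044 + 49.221 + 50.137 + 47.783) / 10 = 47.9619
s = sqrt(sum((x - mean)^2)/(n-1)) = 1.1397512
u_A = s / sqrt(n) = 1.1397512 / sqrt(10) = 0.36042098
u_B1 = 1.08 / sqrt(2) = 0.76367532
u_B2 = 1.227 / sqrt(2) = 0.86762002
uc = sqrt(0.36042098^2 + 0.76367532^2 + 0.86762002^2) = 1.2107303
U = k * uc = 2.58 * 1.2107303
U = 3.1237

3.1237


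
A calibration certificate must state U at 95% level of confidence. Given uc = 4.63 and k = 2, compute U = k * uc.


U = k * uc
U = 2 * 4.63
U = 9.2600

9.2600


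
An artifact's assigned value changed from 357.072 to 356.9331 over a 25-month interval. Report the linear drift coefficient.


rate = (v2 - v1) / months
= (356.9331 - 357.072) / 25
= -0.1389 / 25
= -0.0056

-0.0056


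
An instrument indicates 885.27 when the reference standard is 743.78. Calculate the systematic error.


Systematic error = measured - true
= 885.27 - 743.78
= 141.4900

141.4900


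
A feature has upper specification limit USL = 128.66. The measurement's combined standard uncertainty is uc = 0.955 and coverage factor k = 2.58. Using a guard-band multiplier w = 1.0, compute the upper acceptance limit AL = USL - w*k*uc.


U = k * uc = 2.58 * 0.955 = 2.4639
guard band g = w * U = 1.0 * 2.4639 = 2.4639
AL = USL - g = 128.66 - 2.4639
AL = 126.1961

126.1961


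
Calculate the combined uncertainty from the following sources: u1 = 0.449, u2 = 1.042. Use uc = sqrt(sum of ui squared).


uc = sqrt(0.449^2 + 1.042^2)
uc = sqrt(1.287365)
uc = 1.1346

1.1346


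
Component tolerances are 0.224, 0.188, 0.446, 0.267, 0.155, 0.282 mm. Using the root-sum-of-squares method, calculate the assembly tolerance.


RSS = sqrt(0.224^2 + 0.188^2 + 0.446^2 + 0.267^2 + 0.155^2 + 0.282^2)
= sqrt(0.459274)
= 0.6777

0.6777


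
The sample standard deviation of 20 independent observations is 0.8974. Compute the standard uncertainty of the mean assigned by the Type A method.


u_A = s / sqrt(n)
u_A = 0.8974 / sqrt(20)
u_A = 0.8974 / 4.472136
u_A = 0.2007

0.2007


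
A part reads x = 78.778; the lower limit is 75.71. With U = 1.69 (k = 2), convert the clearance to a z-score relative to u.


u = U / k = 1.69 / 2 = 0.845
margin = |LSL - x| = |75.71 - 78.778| = 3.068
z = margin / u = 3.068 / 0.845
z = 3.6308

3.6308


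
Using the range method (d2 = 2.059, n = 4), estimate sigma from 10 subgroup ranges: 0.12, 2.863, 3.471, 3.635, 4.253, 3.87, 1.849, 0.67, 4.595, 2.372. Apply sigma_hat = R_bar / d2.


R_bar = (0.12 + 2.863 + 3.471 + 3.635 + 4.253 + 3.87 + 1.849 + 0.67 + 4.595 + 2.372) / 10
R_bar = 27.698 / 10 = 2.7698
sigma_hat = R_bar / d2 = 2.7698 / 2.059 = 1.3452

1.3452


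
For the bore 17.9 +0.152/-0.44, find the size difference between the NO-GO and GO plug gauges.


GO = nominal - lower_tol (smallest hole = maximum material condition)
GO = 17.9 - 0.44 = 17.46
NO-GO = nominal + upper_tol (largest hole = least material condition)
NO-GO = 17.9 + 0.152 = 18.052
spread = NO-GO - GO = 18.052 - 17.46 = 0.5920

0.5920


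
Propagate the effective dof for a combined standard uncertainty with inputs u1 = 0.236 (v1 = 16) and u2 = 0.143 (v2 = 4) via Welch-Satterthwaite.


uc = sqrt(u1^2 + u2^2) = sqrt(0.236^2 + 0.143^2) = 0.27594383
v_eff = uc^4 / (u1^4/v1 + u2^4/v2)
= 0.27594383^4 / (0.236^4/16 + 0.143^4/4)
= 0.0057980606 / 0.00029841818
v_eff = 19.4293

19.4293


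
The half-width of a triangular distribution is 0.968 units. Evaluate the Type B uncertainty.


u_B = half_width / sqrt(6)
u_B = 0.968 / 2.4494897
u_B = 0.3952

0.3952


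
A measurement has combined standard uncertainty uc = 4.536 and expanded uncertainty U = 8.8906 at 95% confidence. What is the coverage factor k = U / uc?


k = U / uc
k = 8.8906 / 4.536
k = 1.96

1.96


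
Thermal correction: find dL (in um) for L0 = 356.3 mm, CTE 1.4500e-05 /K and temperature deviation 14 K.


dL = L * alpha * dT
= 356.3 * 1.4500e-05 * 14
= 0.0723289 mm
dL_um = 0.0723289 * 1000 = 72.3289 um

72.3289


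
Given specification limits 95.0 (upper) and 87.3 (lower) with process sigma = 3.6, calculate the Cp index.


Cp = (USL - LSL) / (6 * sigma)
= (95.0 - 87.3) / (6 * 3.6)
= 7.7000 / 21.6000
= 0.3565

0.3565


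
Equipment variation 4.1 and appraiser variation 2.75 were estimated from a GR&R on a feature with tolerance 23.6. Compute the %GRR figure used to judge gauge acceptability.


GRR = sqrt(EV^2 + AV^2) = sqrt(4.1^2 + 2.75^2) = 4.9368512
%GRR = GRR / tol * 100 = 4.9368512 / 23.6 * 100
%GRR = 20.9189

20.9189


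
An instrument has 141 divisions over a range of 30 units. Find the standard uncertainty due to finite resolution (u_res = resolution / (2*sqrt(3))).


resolution = range / divisions
resolution = 30 / 141 = 0.21276596
u_res = resolution / (2*sqrt(3))
u_res = 0.21276596 / 3.4641016
u_res = 0.0614

0.0614


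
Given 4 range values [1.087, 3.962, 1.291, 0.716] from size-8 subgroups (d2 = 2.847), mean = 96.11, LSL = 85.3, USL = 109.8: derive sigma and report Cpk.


R_bar = (1.087 + 3.962 + 1.291 + 0.716) / 4 = 1.764
sigma = R_bar / d2 = 1.764 / 2.847 = 0.61959958
Cp = (USL - LSL)/(6*sigma) = (109.8 - 85.3)/(6*0.61959958) = 6.5903
Cpu = (109.8 - 96.11)/(3*0.61959958) = 7.3650
Cpl = (96.11 - 85.3)/(3*0.61959958) = 5.8156
Cpk = min(Cpu, Cpl) = 5.8156

5.8156


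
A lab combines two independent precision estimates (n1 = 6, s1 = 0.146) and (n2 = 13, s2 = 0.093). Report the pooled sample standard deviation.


s_p = sqrt(((n1-1)*s1^2 + (n2-1)*s2^2) / (n1+n2-2))
numerator = (6-1)*0.146^2 + (13-1)*0.093^2 = 0.10658 + 0.103788 = 0.210368
denominator = 6 + 13 - 2 = 17
s_p^2 = 0.210368 / 17 = 0.012374588
s_p = sqrt(0.012374588) = 0.1112

0.1112


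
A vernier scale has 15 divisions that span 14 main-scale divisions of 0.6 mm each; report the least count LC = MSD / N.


LC = MSD / n_div
= 0.6 / 15
= 0.0400

0.0400


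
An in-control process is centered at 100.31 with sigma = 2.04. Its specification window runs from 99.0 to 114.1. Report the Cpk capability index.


Cpu = (USL - mean) / (3*sigma) = (114.1 - 100.31) / (3*2.04) = 2.2533
Cpl = (mean - LSL) / (3*sigma) = (100.31 - 99.0) / (3*2.04) = 0.2141
Cpk = min(Cpu, Cpl) = 0.2141

0.2141


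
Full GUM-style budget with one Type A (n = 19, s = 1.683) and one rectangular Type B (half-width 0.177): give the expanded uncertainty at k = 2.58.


u_A = s / sqrt(n) = 1.683 / sqrt(19) = 0.38610668
u_B = half_width / sqrt(3) = 0.177 / sqrt(3) = 0.102191
uc = sqrt(u_A^2 + u_B^2) = sqrt(0.38610668^2 + 0.102191^2) = 0.39940126
U = k * uc = 2.58 * 0.39940126
U = 1.0305

1.0305


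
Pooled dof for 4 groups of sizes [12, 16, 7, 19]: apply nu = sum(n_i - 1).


nu = sum_i (n_i - 1)
nu = ((12 - 1) + (16 - 1) + (7 - 1) + (19 - 1))
nu = 11 + 15 + 6 + 18
nu = 50

50


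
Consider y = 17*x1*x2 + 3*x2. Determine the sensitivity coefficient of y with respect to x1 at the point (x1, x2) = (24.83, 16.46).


y = 17*x1*x2 + 3*x2
dy/dx1 = 17*x2
Evaluate at x2 = 16.46: c1 = 17 * 16.46
c1 = 279.8200

279.8200


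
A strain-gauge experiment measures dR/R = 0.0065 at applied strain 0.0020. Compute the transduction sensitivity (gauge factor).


GF = (dR/R) / epsilon
= 0.0065 / 0.0020
= 3.2500

3.2500


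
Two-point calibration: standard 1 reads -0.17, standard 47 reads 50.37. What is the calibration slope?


slope = (y2 - y1) / (x2 - x1)
= (50.37 - -0.17) / (47 - 1)
= 50.5400 / 46
= 1.0987

1.0987


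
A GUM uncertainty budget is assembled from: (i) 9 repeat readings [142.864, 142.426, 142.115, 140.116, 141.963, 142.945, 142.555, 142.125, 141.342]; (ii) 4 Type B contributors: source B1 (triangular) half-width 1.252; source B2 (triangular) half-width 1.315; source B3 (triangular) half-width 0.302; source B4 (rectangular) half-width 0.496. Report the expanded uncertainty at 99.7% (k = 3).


mean = (142.864 + 142.426 + 142.115 + 140.116 + 141.963 + 142.945 + 142.555 + 142.125 + 141.342) / 9 = 142.0501111
s = sqrt(sum((x - mean)^2)/(n-1)) = 0.87457567
u_A = s / sqrt(n) = 0.87457567 / sqrt(9) = 0.29152522
u_B1 = 1.252 / sqrt(6) = 0.51112686
u_B2 = 1.315 / sqrt(6) = 0.5368465
u_B3 = 0.302 / sqrt(6) = 0.12329098
u_B4 = 0.496 / sqrt(3) = 0.28636573
uc = sqrt(0.29152522^2 + 0.51112686^2 + 0.5368465^2 + 0.12329098^2 + 0.28636573^2) = 0.85536412
U = k * uc = 3 * 0.85536412
U = 2.5661

2.5661


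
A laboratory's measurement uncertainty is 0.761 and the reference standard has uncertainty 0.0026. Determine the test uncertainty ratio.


TUR = u_lab / u_ref
= 0.761 / 0.0026
= 292.6923

292.6923


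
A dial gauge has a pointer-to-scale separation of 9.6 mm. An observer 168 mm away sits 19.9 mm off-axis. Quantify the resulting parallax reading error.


error = h * offset / d
= 9.6 * 19.9 / 168
= 1.1371

1.1371


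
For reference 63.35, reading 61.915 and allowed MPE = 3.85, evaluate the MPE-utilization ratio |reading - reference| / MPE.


e = indication - reference = 61.915 - 63.35 = -1.4350
|e| = 1.4350
ratio = |e| / MPE = 1.4350 / 3.85
ratio = 0.3727

0.3727


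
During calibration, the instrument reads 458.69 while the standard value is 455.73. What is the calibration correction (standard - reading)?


Correction = standard - reading
= 455.73 - 458.69
= -2.9600

-2.9600


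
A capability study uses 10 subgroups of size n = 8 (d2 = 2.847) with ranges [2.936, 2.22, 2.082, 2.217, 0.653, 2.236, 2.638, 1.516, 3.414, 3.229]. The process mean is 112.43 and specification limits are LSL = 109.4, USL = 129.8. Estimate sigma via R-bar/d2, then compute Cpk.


R_bar = (2.936 + 2.22 + 2.082 + 2.217 + 0.653 + 2.236 + 2.638 + 1.516 + 3.414 + 3.229) / 10 = 2.3141
sigma = R_bar / d2 = 2.3141 / 2.847 = 0.81282051
Cp = (USL - LSL)/(6*sigma) = (129.8 - 109.4)/(6*0.81282051) = 4.1830
Cpu = (129.8 - 112.43)/(3*0.81282051) = 7.1233
Cpl = (112.43 - 109.4)/(3*0.81282051) = 1.2426
Cpk = min(Cpu, Cpl) = 1.2426

1.2426


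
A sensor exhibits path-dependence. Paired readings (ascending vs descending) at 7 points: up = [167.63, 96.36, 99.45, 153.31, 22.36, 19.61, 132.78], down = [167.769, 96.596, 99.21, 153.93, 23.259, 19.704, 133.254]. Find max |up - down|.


|167.63 - 167.769| = 0.1390
|96.36 - 96.596| = 0.2360
|99.45 - 99.21| = 0.2400
|153.31 - 153.93| = 0.6200
|22.36 - 23.259| = 0.8990
|19.61 - 19.704| = 0.0940
|132.78 - 133.254| = 0.4740
hysteresis = max(diffs) = 0.8990

0.8990


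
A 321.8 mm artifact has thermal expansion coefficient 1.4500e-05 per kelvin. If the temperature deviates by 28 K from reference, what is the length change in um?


dL = L * alpha * dT
= 321.8 * 1.4500e-05 * 28
= 0.1306508 mm
dL_um = 0.1306508 * 1000 = 130.6508 um

130.6508


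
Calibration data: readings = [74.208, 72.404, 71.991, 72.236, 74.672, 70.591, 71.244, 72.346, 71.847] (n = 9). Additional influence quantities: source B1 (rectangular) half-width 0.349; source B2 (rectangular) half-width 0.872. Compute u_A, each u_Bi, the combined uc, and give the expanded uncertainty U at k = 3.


mean = (74.208 + 72.404 + 71.991 + 72.236 + 74.672 + 70.591 + 71.244 + 72.346 + 71.847) / 9 = 72.39322222
s = sqrt(sum((x - mean)^2)/(n-1)) = 1.3010654
u_A = s / sqrt(n) = 1.3010654 / sqrt(9) = 0.43368847
u_B1 = 0.349 / sqrt(3) = 0.20149524
u_B2 = 0.872 / sqrt(3) = 0.50344943
uc = sqrt(0.43368847^2 + 0.20149524^2 + 0.50344943^2) = 0.69436831
U = k * uc = 3 * 0.69436831
U = 2.0831

2.0831


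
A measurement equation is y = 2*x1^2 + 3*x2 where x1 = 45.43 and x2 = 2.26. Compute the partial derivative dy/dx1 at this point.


y = 2*x1^2 + 3*x2
dy/dx1 = 2*2*x1
Evaluate at x1 = 45.43: c1 = 4 * 45.43
c1 = 181.7200

181.7200


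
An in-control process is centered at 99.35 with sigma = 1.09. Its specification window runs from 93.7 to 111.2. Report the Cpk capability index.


Cpu = (USL - mean) / (3*sigma) = (111.2 - 99.35) / (3*1.09) = 3.6239
Cpl = (mean - LSL) / (3*sigma) = (99.35 - 93.7) / (3*1.09) = 1.7278
Cpk = min(Cpu, Cpl) = 1.7278

1.7278


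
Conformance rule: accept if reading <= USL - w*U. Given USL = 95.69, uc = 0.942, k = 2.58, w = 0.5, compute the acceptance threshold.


U = k * uc = 2.58 * 0.942 = 2.43036
guard band g = w * U = 0.5 * 2.43036 = 1.21518
AL = USL - g = 95.69 - 1.21518
AL = 94.4748

94.4748


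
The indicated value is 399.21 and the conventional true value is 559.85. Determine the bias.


Systematic error = measured - true
= 399.21 - 559.85
= -160.6400

-160.6400


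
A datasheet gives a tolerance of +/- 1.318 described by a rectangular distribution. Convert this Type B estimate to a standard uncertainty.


u_B = half_width / sqrt(3)
u_B = 1.318 / 1.7320508
u_B = 0.7609

0.7609


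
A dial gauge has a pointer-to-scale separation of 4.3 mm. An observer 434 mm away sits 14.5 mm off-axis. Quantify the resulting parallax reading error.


error = h * offset / d
= 4.3 * 14.5 / 434
= 0.1437

0.1437


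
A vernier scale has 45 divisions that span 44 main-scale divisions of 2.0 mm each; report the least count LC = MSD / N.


LC = MSD / n_div
= 2.0 / 45
= 0.0444

0.0444


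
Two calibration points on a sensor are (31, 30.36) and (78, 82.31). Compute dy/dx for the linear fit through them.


slope = (y2 - y1) / (x2 - x1)
= (82.31 - 30.36) / (78 - 31)
= 51.9500 / 47
= 1.1053

1.1053


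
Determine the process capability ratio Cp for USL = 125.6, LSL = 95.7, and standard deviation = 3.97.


Cp = (USL - LSL) / (6 * sigma)
= (125.6 - 95.7) / (6 * 3.97)
= 29.9000 / 23.8200
= 1.2552

1.2552


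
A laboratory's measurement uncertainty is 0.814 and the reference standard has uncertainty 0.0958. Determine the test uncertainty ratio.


TUR = u_lab / u_ref
= 0.814 / 0.0958
= 8.4969

8.4969


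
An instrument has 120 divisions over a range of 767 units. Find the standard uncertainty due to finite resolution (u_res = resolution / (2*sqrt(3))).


resolution = range / divisions
resolution = 767 / 120 = 6.3916667
u_res = resolution / (2*sqrt(3))
u_res = 6.3916667 / 3.4641016
u_res = 1.8451

1.8451


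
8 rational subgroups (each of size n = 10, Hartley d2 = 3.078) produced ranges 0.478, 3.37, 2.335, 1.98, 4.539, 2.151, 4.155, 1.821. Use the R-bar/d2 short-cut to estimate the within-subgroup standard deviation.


R_bar = (0.478 + 3.37 + 2.335 + 1.98 + 4.539 + 2.151 + 4.155 + 1.821) / 8
R_bar = 20.829 / 8 = 2.603625
sigma_hat = R_bar / d2 = 2.603625 / 3.078 = 0.8459

0.8459


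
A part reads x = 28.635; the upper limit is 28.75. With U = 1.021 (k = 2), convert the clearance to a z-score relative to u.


u = U / k = 1.021 / 2 = 0.5105
margin = |USL - x| = |28.75 - 28.635| = 0.115
z = margin / u = 0.115 / 0.5105
z = 0.2253

0.2253


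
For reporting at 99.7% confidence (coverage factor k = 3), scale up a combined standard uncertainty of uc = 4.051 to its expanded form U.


U = k * uc
U = 3 * 4.051
U = 12.1530

12.1530


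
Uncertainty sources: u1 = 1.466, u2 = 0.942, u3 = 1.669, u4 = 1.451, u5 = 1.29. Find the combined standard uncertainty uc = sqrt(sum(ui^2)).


uc = sqrt(1.466^2 + 0.942^2 + 1.669^2 + 1.451^2 + 1.29^2)
uc = sqrt(9.591582)
uc = 3.0970

3.0970


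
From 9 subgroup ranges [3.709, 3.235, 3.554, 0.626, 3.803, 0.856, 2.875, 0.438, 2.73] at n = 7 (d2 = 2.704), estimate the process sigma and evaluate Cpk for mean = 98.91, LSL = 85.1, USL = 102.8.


R_bar = (3.709 + 3.235 + 3.554 + 0.626 + 3.803 + 0.856 + 2.875 + 0.438 + 2.73) / 9 = 2.4251111
sigma = R_bar / d2 = 2.4251111 / 2.704 = 0.89686061
Cp = (USL - LSL)/(6*sigma) = (102.8 - 85.1)/(6*0.89686061) = 3.2893
Cpu = (102.8 - 98.91)/(3*0.89686061) = 1.4458
Cpl = (98.91 - 85.1)/(3*0.89686061) = 5.1327
Cpk = min(Cpu, Cpl) = 1.4458

1.4458


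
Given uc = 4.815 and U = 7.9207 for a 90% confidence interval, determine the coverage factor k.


k = U / uc
k = 7.9207 / 4.815
k = 1.645

1.645


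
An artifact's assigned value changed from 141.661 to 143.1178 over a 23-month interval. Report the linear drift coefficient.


rate = (v2 - v1) / months
= (143.1178 - 141.661) / 23
= 1.4568 / 23
= 0.0633

0.0633


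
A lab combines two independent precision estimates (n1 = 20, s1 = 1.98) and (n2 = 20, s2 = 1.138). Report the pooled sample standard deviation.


s_p = sqrt(((n1-1)*s1^2 + (n2-1)*s2^2) / (n1+n2-2))
numerator = (20-1)*1.98^2 + (20-1)*1.138^2 = 74.4876 + 24.605836 = 99.093436
denominator = 20 + 20 - 2 = 38
s_p^2 = 99.093436 / 38 = 2.607722
s_p = sqrt(2.607722) = 1.6148

1.6148


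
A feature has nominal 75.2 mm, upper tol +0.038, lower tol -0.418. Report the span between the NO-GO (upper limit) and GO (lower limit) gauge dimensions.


GO = nominal - lower_tol (smallest hole = maximum material condition)
GO = 75.2 - 0.418 = 74.782
NO-GO = nominal + upper_tol (largest hole = least material condition)
NO-GO = 75.2 + 0.038 = 75.238
spread = NO-GO - GO = 75.238 - 74.782 = 0.4560

0.4560


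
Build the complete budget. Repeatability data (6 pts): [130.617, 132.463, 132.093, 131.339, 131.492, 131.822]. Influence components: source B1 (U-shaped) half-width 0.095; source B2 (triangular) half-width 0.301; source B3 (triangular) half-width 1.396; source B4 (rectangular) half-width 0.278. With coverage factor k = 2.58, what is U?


mean = (130.617 + 132.463 + 132.093 + 131.339 + 131.492 + 131.822) / 6 = 131.6376667
s = sqrt(sum((x - mean)^2)/(n-1)) = 0.64415267
u_A = s / sqrt(n) = 0.64415267 / sqrt(6) = 0.26297423
u_B1 = 0.095 / sqrt(2) = 0.067175144
u_B2 = 0.301 / sqrt(6) = 0.12288274
u_B3 = 1.396 / sqrt(6) = 0.56991461
u_B4 = 0.278 / sqrt(3) = 0.16050337
uc = sqrt(0.26297423^2 + 0.067175144^2 + 0.12288274^2 + 0.56991461^2 + 0.16050337^2) = 0.66282132
U = k * uc = 2.58 * 0.66282132
U = 1.7101

1.7101


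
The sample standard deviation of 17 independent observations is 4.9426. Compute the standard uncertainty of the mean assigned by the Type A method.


u_A = s / sqrt(n)
u_A = 4.9426 / sqrt(17)
u_A = 4.9426 / 4.1231056
u_A = 1.1988

1.1988


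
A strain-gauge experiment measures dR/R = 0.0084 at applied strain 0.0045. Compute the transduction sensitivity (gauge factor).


GF = (dR/R) / epsilon
= 0.0084 / 0.0045
= 1.8667

1.8667


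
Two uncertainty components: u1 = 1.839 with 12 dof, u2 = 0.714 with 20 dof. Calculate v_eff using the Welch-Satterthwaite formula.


uc = sqrt(u1^2 + u2^2) = sqrt(1.839^2 + 0.714^2) = 1.9727435
v_eff = uc^4 / (u1^4/v1 + u2^4/v2)
= 1.9727435^4 / (1.839^4/12 + 0.714^4/20)
= 15.145461 / 0.9661104
v_eff = 15.6767

15.6767


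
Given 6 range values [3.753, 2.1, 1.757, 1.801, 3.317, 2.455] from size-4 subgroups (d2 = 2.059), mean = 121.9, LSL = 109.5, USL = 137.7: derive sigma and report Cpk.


R_bar = (3.753 + 2.1 + 1.757 + 1.801 + 3.317 + 2.455) / 6 = 2.5305
sigma = R_bar / d2 = 2.5305 / 2.059 = 1.2289947
Cp = (USL - LSL)/(6*sigma) = (137.7 - 109.5)/(6*1.2289947) = 3.8243
Cpu = (137.7 - 121.9)/(3*1.2289947) = 4.2853
Cpl = (121.9 - 109.5)/(3*1.2289947) = 3.3632
Cpk = min(Cpu, Cpl) = 3.3632

3.3632


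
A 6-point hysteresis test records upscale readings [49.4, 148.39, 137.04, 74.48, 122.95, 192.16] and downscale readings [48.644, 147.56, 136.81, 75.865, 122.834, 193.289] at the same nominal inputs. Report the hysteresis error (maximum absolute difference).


|49.4 - 48.644| = 0.7560
|148.39 - 147.56| = 0.8300
|137.04 - 136.81| = 0.2300
|74.48 - 75.865| = 1.3850
|122.95 - 122.834| = 0.1160
|192.16 - 193.289| = 1.1290
hysteresis = max(diffs) = 1.3850

1.3850


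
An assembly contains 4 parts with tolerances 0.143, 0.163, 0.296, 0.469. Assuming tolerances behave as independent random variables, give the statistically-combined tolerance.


RSS = sqrt(0.143^2 + 0.163^2 + 0.296^2 + 0.469^2)
= sqrt(0.354595)
= 0.5955

0.5955


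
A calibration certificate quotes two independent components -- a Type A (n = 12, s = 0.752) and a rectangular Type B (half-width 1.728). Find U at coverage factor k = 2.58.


u_A = s / sqrt(n) = 0.752 / sqrt(12) = 0.2170837
u_B = half_width / sqrt(3) = 1.728 / sqrt(3) = 0.99766127
uc = sqrt(u_A^2 + u_B^2) = sqrt(0.2170837^2 + 0.99766127^2) = 1.021006
U = k * uc = 2.58 * 1.021006
U = 2.6342

2.6342


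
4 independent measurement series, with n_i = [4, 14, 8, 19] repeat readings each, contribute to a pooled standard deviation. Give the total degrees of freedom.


nu = sum_i (n_i - 1)
nu = ((4 - 1) + (14 - 1) + (8 - 1) + (19 - 1))
nu = 3 + 13 + 7 + 18
nu = 41

41


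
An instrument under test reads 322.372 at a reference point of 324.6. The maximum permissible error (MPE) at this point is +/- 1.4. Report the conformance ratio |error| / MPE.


e = indication - reference = 322.372 - 324.6 = -2.2280
|e| = 2.2280
ratio = |e| / MPE = 2.2280 / 1.4
ratio = 1.5914

1.5914
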